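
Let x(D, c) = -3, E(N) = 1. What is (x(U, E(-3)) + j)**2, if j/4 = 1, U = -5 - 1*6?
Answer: 1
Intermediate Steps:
U = -11 (U = -5 - 6 = -11)
j = 4 (j = 4*1 = 4)
(x(U, E(-3)) + j)**2 = (-3 + 4)**2 = 1**2 = 1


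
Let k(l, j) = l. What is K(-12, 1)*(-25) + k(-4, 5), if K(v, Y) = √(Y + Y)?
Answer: -4 - 25*√2 ≈ -39.355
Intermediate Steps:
K(v, Y) = √2*√Y (K(v, Y) = √(2*Y) = √2*√Y)
K(-12, 1)*(-25) + k(-4, 5) = (√2*√1)*(-25) - 4 = (√2*1)*(-25) - 4 = √2*(-25) - 4 = -25*√2 - 4 = -4 - 25*√2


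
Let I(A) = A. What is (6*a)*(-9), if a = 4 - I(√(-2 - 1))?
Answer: -216 + 54*I*√3 ≈ -216.0 + 93.531*I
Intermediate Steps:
a = 4 - I*√3 (a = 4 - √(-2 - 1) = 4 - √(-3) = 4 - I*√3 ≈ 4.0 - 1.732*I)
(6*a)*(-9) = (6*(4 - I*√3))*(-9) = (24 - 6*I*√3)*(-9) = -216 + 54*I*√3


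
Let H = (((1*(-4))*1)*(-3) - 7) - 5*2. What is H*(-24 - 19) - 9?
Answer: 206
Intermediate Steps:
H = -5 (H = (-4*1*(-3) - 7) - 10 = (-4*(-3) - 7) - 10 = (12 - 7) - 10 = 5 - 10 = -5)
H*(-24 - 19) - 9 = -5*(-24 - 19) - 9 = -5*(-43) - 9 = 215 - 9 = 206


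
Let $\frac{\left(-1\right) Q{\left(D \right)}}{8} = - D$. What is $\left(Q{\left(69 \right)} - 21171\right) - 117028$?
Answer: $-137647$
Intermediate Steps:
$Q{\left(D \right)} = 8 D$ ($Q{\left(D \right)} = - 8 \left(- D\right) = 8 D$)
$\left(Q{\left(69 \right)} - 21171\right) - 117028 = \left(8 \cdot 69 - 21171\right) - 117028 = \left(552 - 21171\right) - 117028 = -20619 - 117028 = -137647$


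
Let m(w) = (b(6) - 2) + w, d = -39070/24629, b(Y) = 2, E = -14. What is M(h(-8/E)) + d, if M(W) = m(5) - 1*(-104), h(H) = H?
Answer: 2645491/24629 ≈ 107.41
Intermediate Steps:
d = -39070/24629 (d = -39070*1/24629 = -39070/24629 ≈ -1.5863)
m(w) = w (m(w) = (2 - 2) + w = 0 + w = w)
M(W) = 109 (M(W) = 5 - 1*(-104) = 5 + 104 = 109)
M(h(-8/E)) + d = 109 - 39070/24629 = 2645491/24629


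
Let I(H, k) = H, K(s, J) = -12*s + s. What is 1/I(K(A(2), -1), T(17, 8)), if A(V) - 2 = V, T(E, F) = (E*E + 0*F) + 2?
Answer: -1/44 ≈ -0.022727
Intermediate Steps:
T(E, F) = 2 + E² (T(E, F) = (E² + 0) + 2 = E² + 2 = 2 + E²)
A(V) = 2 + V
K(s, J) = -11*s
1/I(K(A(2), -1), T(17, 8)) = 1/(-11*(2 + 2)) = 1/(-11*4) = 1/(-44) = -1/44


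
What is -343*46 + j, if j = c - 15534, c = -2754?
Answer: -34066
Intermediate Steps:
j = -18288 (j = -2754 - 15534 = -18288)
-343*46 + j = -343*46 - 18288 = -15778 - 18288 = -34066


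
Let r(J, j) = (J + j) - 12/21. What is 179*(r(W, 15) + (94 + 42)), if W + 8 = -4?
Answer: 173451/7 ≈ 24779.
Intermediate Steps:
W = -12 (W = -8 - 4 = -12)
r(J, j) = -4/7 + J + j (r(J, j) = (J + j) - 12*1/21 = (J + j) - 4/7 = -4/7 + J + j)
179*(r(W, 15) + (94 + 42)) = 179*((-4/7 - 12 + 15) + (94 + 42)) = 179*(17/7 + 136) = 179*(969/7) = 173451/7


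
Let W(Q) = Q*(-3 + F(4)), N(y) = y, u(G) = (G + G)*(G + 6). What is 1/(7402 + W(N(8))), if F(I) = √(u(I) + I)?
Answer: 527/3887822 - 4*√21/13607377 ≈ 0.00013420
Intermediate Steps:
u(G) = 2*G*(6 + G) (u(G) = (2*G)*(6 + G) = 2*G*(6 + G))
F(I) = √(I + 2*I*(6 + I)) (F(I) = √(2*I*(6 + I) + I) = √(I + 2*I*(6 + I)))
W(Q) = Q*(-3 + 2*√21) (W(Q) = Q*(-3 + √(4*(13 + 2*4))) = Q*(-3 + √(4*(13 + 8))) = Q*(-3 + √(4*21)) = Q*(-3 + √84) = Q*(-3 + 2*√21))
1/(7402 + W(N(8))) = 1/(7402 + 8*(-3 + 2*√21)) = 1/(7402 + (-24 + 16*√21)) = 1/(7378 + 16*√21)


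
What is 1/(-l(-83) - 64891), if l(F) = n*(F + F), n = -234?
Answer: -1/103735 ≈ -9.6399e-6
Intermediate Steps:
l(F) = -468*F (l(F) = -234*(F + F) = -468*F)
1/(-l(-83) - 64891) = 1/(-(-468)*(-83) - 64891) = 1/(-1*38844 - 64891) = 1/(-38844 - 64891) = 1/(-103735) = -1/103735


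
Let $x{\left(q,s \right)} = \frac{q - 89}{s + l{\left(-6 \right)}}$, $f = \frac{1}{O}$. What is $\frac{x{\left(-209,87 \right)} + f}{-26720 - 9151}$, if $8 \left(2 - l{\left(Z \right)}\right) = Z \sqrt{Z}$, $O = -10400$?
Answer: $\frac{441338759}{4730007453600} - \frac{596 i \sqrt{6}}{758014015} \approx 9.3306 \cdot 10^{-5} - 1.9259 \cdot 10^{-6} i$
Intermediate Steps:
$l{\left(Z \right)} = 2 - \frac{Z^{\frac{3}{2}}}{8}$ ($l{\left(Z \right)} = 2 - \frac{Z \sqrt{Z}}{8} = 2 - \frac{Z^{\frac{3}{2}}}{8}$)
$f = - \frac{1}{10400}$ ($f = \frac{1}{-10400} = - \frac{1}{10400} \approx -9.6154 \cdot 10^{-5}$)
$x{\left(q,s \right)} = \frac{-89 + q}{2 + s + \frac{3 i \sqrt{6}}{4}}$ ($x{\left(q,s \right)} = \frac{q - 89}{s + \left(2 - \frac{\left(-6\right)^{\frac{3}{2}}}{8}\right)} = \frac{-89 + q}{s + \left(2 - \frac{\left(-6\right) i \sqrt{6}}{8}\right)} = \frac{-89 + q}{s + \left(2 + \frac{3 i \sqrt{6}}{4}\right)} = \frac{-89 + q}{2 + s + \frac{3 i \sqrt{6}}{4}}$)
$\frac{x{\left(-209,87 \right)} + f}{-26720 - 9151} = \frac{\frac{4 \left(-89 - 209\right)}{8 + 4 \cdot 87 + 3 i \sqrt{6}} - \frac{1}{10400}}{-26720 - 9151} = \frac{4 \frac{1}{8 + 348 + 3 i \sqrt{6}} \left(-298\right) - \frac{1}{10400}}{-35871} = \left(4 \frac{1}{356 + 3 i \sqrt{6}} \left(-298\right) - \frac{1}{10400}\right) \left(- \frac{1}{35871}\right) = \left(- \frac{1192}{356 + 3 i \sqrt{6}} - \frac{1}{10400}\right) \left(- \frac{1}{35871}\right) = \left(- \frac{1}{10400} - \frac{1192}{356 + 3 i \sqrt{6}}\right) \left(- \frac{1}{35871}\right) = \frac{1}{373058400} + \frac{1192}{35871 \left(356 + 3 i \sqrt{6}\right)}$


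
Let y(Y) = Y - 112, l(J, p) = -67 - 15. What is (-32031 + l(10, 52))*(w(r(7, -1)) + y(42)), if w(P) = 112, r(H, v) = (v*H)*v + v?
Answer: -1348746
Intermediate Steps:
r(H, v) = v + H*v**2 (r(H, v) = (H*v)*v + v = H*v**2 + v = v + H*v**2)
l(J, p) = -82
y(Y) = -112 + Y
(-32031 + l(10, 52))*(w(r(7, -1)) + y(42)) = (-32031 - 82)*(112 + (-112 + 42)) = -32113*(112 - 70) = -32113*42 = -1348746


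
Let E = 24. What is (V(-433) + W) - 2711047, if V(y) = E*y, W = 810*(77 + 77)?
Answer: -2596699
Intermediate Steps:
W = 124740 (W = 810*154 = 124740)
V(y) = 24*y
(V(-433) + W) - 2711047 = (24*(-433) + 124740) - 2711047 = (-10392 + 124740) - 2711047 = 114348 - 2711047 = -2596699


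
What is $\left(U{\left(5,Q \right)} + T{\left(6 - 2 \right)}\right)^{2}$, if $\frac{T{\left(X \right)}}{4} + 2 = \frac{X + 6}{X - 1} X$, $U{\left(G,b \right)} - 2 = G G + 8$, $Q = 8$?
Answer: $\frac{58081}{9} \approx 6453.4$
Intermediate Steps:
$U{\left(G,b \right)} = 10 + G^{2}$ ($U{\left(G,b \right)} = 2 + \left(G G + 8\right) = 2 + \left(G^{2} + 8\right) = 2 + \left(8 + G^{2}\right) = 10 + G^{2}$)
$T{\left(X \right)} = -8 + \frac{4 X \left(6 + X\right)}{-1 + X}$ ($T{\left(X \right)} = -8 + 4 \frac{X + 6}{X - 1} X = -8 + 4 \frac{6 + X}{-1 + X} X = -8 + 4 \frac{X \left(6 + X\right)}{-1 + X} = -8 + \frac{4 X \left(6 + X\right)}{-1 + X}$)
$\left(U{\left(5,Q \right)} + T{\left(6 - 2 \right)}\right)^{2} = \left(\left(10 + 5^{2}\right) + \frac{4 \left(2 + \left(6 - 2\right)^{2} + 4 \left(6 - 2\right)\right)}{-1 + \left(6 - 2\right)}\right)^{2} = \left(\left(10 + 25\right) + \frac{4 \left(2 + \left(6 - 2\right)^{2} + 4 \left(6 - 2\right)\right)}{-1 + \left(6 - 2\right)}\right)^{2} = \left(35 + \frac{4 \left(2 + 4^{2} + 4 \cdot 4\right)}{-1 + 4}\right)^{2} = \left(35 + \frac{4 \left(2 + 16 + 16\right)}{3}\right)^{2} = \left(35 + 4 \cdot \frac{1}{3} \cdot 34\right)^{2} = \left(35 + \frac{136}{3}\right)^{2} = \left(\frac{241}{3}\right)^{2} = \frac{58081}{9}$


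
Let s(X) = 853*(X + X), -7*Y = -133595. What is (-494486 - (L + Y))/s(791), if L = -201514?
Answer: -312057/1349446 ≈ -0.23125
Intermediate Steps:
Y = 19085 (Y = -1/7*(-133595) = 19085)
s(X) = 1706*X (s(X) = 853*(2*X) = 1706*X)
(-494486 - (L + Y))/s(791) = (-494486 - (-201514 + 19085))/((1706*791)) = (-494486 - 1*(-182429))/1349446 = (-494486 + 182429)*(1/1349446) = -312057*1/1349446 = -312057/1349446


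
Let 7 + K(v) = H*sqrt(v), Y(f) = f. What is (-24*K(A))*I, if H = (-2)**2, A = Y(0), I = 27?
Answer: 4536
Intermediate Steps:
A = 0
H = 4
K(v) = -7 + 4*sqrt(v)
(-24*K(A))*I = -24*(-7 + 4*sqrt(0))*27 = -24*(-7 + 4*0)*27 = -24*(-7 + 0)*27 = -24*(-7)*27 = 168*27 = 4536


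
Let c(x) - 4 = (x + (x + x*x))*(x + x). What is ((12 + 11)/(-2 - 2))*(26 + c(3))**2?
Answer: -82800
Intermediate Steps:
c(x) = 4 + 2*x*(x**2 + 2*x) (c(x) = 4 + (x + (x + x*x))*(x + x) = 4 + (x + (x + x**2))*(2*x) = 4 + (x**2 + 2*x)*(2*x) = 4 + 2*x*(x**2 + 2*x))
((12 + 11)/(-2 - 2))*(26 + c(3))**2 = ((12 + 11)/(-2 - 2))*(26 + (4 + 2*3**3 + 4*3**2))**2 = (23/(-4))*(26 + (4 + 2*27 + 4*9))**2 = (23*(-1/4))*(26 + (4 + 54 + 36))**2 = -23*(26 + 94)**2/4 = -23/4*120**2 = -23/4*14400 = -82800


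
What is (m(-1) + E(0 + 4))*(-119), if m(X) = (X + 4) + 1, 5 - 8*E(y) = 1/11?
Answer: -24157/44 ≈ -549.02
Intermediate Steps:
E(y) = 27/44 (E(y) = 5/8 - 1/8/11 = 5/8 - 1/8*1/11 = 5/8 - 1/88 = 27/44)
m(X) = 5 + X (m(X) = (4 + X) + 1 = 5 + X)
(m(-1) + E(0 + 4))*(-119) = ((5 - 1) + 27/44)*(-119) = (4 + 27/44)*(-119) = (203/44)*(-119) = -24157/44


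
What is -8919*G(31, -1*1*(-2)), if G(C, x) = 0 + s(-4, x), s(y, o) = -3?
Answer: 26757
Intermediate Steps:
G(C, x) = -3 (G(C, x) = 0 - 3 = -3)
-8919*G(31, -1*1*(-2)) = -8919*(-3) = 26757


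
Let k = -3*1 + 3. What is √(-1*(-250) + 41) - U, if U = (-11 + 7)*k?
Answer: √291 ≈ 17.059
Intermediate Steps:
k = 0 (k = -3 + 3 = 0)
U = 0 (U = (-11 + 7)*0 = -4*0 = 0)
√(-1*(-250) + 41) - U = √(-1*(-250) + 41) - 1*0 = √(250 + 41) + 0 = √291 + 0 = √291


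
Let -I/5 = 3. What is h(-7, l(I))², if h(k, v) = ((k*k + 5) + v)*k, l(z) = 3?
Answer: 159201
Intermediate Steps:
I = -15 (I = -5*3 = -15)
h(k, v) = k*(5 + v + k²) (h(k, v) = ((k² + 5) + v)*k = ((5 + k²) + v)*k = (5 + v + k²)*k = k*(5 + v + k²))
h(-7, l(I))² = (-7*(5 + 3 + (-7)²))² = (-7*(5 + 3 + 49))² = (-7*57)² = (-399)² = 159201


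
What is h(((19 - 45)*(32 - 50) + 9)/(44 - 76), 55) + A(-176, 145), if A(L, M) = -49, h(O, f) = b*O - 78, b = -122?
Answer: 27065/16 ≈ 1691.6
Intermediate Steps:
h(O, f) = -78 - 122*O (h(O, f) = -122*O - 78 = -78 - 122*O)
h(((19 - 45)*(32 - 50) + 9)/(44 - 76), 55) + A(-176, 145) = (-78 - 122*((19 - 45)*(32 - 50) + 9)/(44 - 76)) - 49 = (-78 - 122*(-26*(-18) + 9)/(-32)) - 49 = (-78 - 122*(468 + 9)*(-1)/32) - 49 = (-78 - 58194*(-1)/32) - 49 = (-78 - 122*(-477/32)) - 49 = (-78 + 29097/16) - 49 = 27849/16 - 49 = 27065/16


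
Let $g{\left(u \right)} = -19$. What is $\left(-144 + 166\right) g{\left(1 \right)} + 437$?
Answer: $19$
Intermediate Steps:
$\left(-144 + 166\right) g{\left(1 \right)} + 437 = \left(-144 + 166\right) \left(-19\right) + 437 = 22 \left(-19\right) + 437 = -418 + 437 = 19$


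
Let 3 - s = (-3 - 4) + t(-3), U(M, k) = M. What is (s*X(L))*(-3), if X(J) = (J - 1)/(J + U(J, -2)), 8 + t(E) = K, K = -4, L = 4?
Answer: -99/4 ≈ -24.750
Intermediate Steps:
t(E) = -12 (t(E) = -8 - 4 = -12)
X(J) = (-1 + J)/(2*J) (X(J) = (J - 1)/(J + J) = (-1 + J)/((2*J)) = (-1 + J)*(1/(2*J)) = (-1 + J)/(2*J))
s = 22 (s = 3 - ((-3 - 4) - 12) = 3 - (-7 - 12) = 3 - 1*(-19) = 3 + 19 = 22)
(s*X(L))*(-3) = (22*((½)*(-1 + 4)/4))*(-3) = (22*((½)*(¼)*3))*(-3) = (22*(3/8))*(-3) = (33/4)*(-3) = -99/4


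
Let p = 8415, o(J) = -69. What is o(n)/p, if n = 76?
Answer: -23/2805 ≈ -0.0081996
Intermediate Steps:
o(n)/p = -69/8415 = -69*1/8415 = -23/2805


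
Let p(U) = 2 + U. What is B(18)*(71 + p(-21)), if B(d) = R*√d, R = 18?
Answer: 2808*√2 ≈ 3971.1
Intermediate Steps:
B(d) = 18*√d
B(18)*(71 + p(-21)) = (18*√18)*(71 + (2 - 21)) = (18*(3*√2))*(71 - 19) = (54*√2)*52 = 2808*√2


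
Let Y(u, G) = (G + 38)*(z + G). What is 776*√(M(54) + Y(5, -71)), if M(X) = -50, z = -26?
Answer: 776*√3151 ≈ 43560.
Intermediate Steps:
Y(u, G) = (-26 + G)*(38 + G) (Y(u, G) = (G + 38)*(-26 + G) = (38 + G)*(-26 + G) = (-26 + G)*(38 + G))
776*√(M(54) + Y(5, -71)) = 776*√(-50 + (-988 + (-71)² + 12*(-71))) = 776*√(-50 + (-988 + 5041 - 852)) = 776*√(-50 + 3201) = 776*√3151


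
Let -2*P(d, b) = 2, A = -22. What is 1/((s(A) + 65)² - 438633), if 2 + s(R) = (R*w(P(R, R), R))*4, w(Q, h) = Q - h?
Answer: 1/2747592 ≈ 3.6396e-7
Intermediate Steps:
P(d, b) = -1 (P(d, b) = -½*2 = -1)
s(R) = -2 + 4*R*(-1 - R) (s(R) = -2 + (R*(-1 - R))*4 = -2 + 4*R*(-1 - R))
1/((s(A) + 65)² - 438633) = 1/(((-2 - 4*(-22)*(1 - 22)) + 65)² - 438633) = 1/(((-2 - 4*(-22)*(-21)) + 65)² - 438633) = 1/(((-2 - 1848) + 65)² - 438633) = 1/((-1850 + 65)² - 438633) = 1/((-1785)² - 438633) = 1/(3186225 - 438633) = 1/2747592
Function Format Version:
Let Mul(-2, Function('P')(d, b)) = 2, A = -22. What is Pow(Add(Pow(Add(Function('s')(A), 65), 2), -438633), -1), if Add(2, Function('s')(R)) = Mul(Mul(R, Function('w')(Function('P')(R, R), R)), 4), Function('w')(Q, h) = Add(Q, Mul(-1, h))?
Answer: Rational(1, 2747592) ≈ 3.6396e-7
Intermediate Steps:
Function('P')(d, b) = -1 (Function('P')(d, b) = Mul(Rational(-1, 2), 2) = -1)
Function('s')(R) = Add(-2, Mul(4, R, Add(-1, Mul(-1, R)))) (Function('s')(R) = Add(-2, Mul(Mul(R, Add(-1, Mul(-1, R))), 4)) = Add(-2, Mul(4, R, Add(-1, Mul(-1, R)))))
Pow(Add(Pow(Add(Function('s')(A), 65), 2), -438633), -1) = Pow(Add(Pow(Add(Add(-2, Mul(-4, -22, Add(1, -22))), 65), 2), -438633), -1) = Pow(Add(Pow(Add(Add(-2, Mul(-4, -22, -21)), 65), 2), -438633), -1) = Pow(Add(Pow(Add(Add(-2, -1848), 65), 2), -438633), -1) = Pow(Add(Pow(Add(-1850, 65), 2), -438633), -1) = Pow(Add(Pow(-1785, 2), -438633), -1) = Pow(Add(3186225, -438633), -1) = Pow(2747592, -1) = Rational(1, 2747592)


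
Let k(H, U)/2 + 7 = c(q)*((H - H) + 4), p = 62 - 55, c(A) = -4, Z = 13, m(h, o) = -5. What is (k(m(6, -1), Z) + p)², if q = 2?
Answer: 1521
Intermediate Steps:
p = 7
k(H, U) = -46 (k(H, U) = -14 + 2*(-4*((H - H) + 4)) = -14 + 2*(-4*(0 + 4)) = -14 + 2*(-4*4) = -14 + 2*(-16) = -14 - 32 = -46)
(k(m(6, -1), Z) + p)² = (-46 + 7)² = (-39)² = 1521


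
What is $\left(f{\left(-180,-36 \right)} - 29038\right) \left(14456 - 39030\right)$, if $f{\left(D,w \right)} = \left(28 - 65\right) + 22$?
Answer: $713948422$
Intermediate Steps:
$f{\left(D,w \right)} = -15$ ($f{\left(D,w \right)} = -37 + 22 = -15$)
$\left(f{\left(-180,-36 \right)} - 29038\right) \left(14456 - 39030\right) = \left(-15 - 29038\right) \left(14456 - 39030\right) = \left(-29053\right) \left(-24574\right) = 713948422$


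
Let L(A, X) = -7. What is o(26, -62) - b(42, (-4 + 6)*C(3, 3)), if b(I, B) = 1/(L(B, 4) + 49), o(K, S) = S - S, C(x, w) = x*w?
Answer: -1/42 ≈ -0.023810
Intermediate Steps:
C(x, w) = w*x
o(K, S) = 0
b(I, B) = 1/42 (b(I, B) = 1/(-7 + 49) = 1/42)
o(26, -62) - b(42, (-4 + 6)*C(3, 3)) = 0 - 1*1/42 = 0 - 1/42 = -1/42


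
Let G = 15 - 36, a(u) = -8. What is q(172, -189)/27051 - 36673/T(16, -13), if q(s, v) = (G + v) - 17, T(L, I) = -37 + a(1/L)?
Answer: 330677036/405765 ≈ 814.95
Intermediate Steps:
G = -21
T(L, I) = -45 (T(L, I) = -37 - 8 = -45)
q(s, v) = -38 + v (q(s, v) = (-21 + v) - 17 = -38 + v)
q(172, -189)/27051 - 36673/T(16, -13) = (-38 - 189)/27051 - 36673/(-45) = -227*1/27051 - 36673*(-1/45) = -227/27051 + 36673/45 = 330677036/405765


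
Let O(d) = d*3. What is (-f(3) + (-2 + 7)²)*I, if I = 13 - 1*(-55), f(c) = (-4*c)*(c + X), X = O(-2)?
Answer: -748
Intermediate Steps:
O(d) = 3*d
X = -6 (X = 3*(-2) = -6)
f(c) = -4*c*(-6 + c) (f(c) = (-4*c)*(c - 6) = (-4*c)*(-6 + c) = -4*c*(-6 + c))
I = 68 (I = 13 + 55 = 68)
(-f(3) + (-2 + 7)²)*I = (-4*3*(6 - 1*3) + (-2 + 7)²)*68 = (-4*3*(6 - 3) + 5²)*68 = (-4*3*3 + 25)*68 = (-1*36 + 25)*68 = (-36 + 25)*68 = -11*68 = -748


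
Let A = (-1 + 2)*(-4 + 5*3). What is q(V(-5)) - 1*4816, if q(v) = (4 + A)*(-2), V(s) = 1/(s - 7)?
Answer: -4846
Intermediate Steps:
A = 11 (A = 1*(-4 + 15) = 1*11 = 11)
V(s) = 1/(-7 + s)
q(v) = -30 (q(v) = (4 + 11)*(-2) = 15*(-2) = -30)
q(V(-5)) - 1*4816 = -30 - 1*4816 = -30 - 4816 = -4846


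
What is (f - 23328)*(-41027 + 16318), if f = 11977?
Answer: 280471859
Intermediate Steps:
(f - 23328)*(-41027 + 16318) = (11977 - 23328)*(-41027 + 16318) = -11351*(-24709) = 280471859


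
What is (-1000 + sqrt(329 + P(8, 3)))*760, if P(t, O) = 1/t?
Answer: -760000 + 190*sqrt(5266) ≈ -7.4621e+5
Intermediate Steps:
(-1000 + sqrt(329 + P(8, 3)))*760 = (-1000 + sqrt(329 + 1/8))*760 = (-1000 + sqrt(2633/8))*760 = (-1000 + sqrt(5266)/4)*760 = -760000 + 190*sqrt(5266)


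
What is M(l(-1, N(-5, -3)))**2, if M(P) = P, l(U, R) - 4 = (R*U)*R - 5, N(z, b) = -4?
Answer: 289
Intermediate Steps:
l(U, R) = -1 + U*R**2 (l(U, R) = 4 + ((R*U)*R - 5) = 4 + (U*R**2 - 5) = 4 + (-5 + U*R**2) = -1 + U*R**2)
M(l(-1, N(-5, -3)))**2 = (-1 - 1*(-4)**2)**2 = (-1 - 1*16)**2 = (-1 - 16)**2 = (-17)**2 = 289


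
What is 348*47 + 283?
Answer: 16639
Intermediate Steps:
348*47 + 283 = 16356 + 283 = 16639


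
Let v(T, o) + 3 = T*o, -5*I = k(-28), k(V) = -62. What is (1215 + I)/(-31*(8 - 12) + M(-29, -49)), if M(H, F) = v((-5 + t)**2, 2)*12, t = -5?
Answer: 6137/12440 ≈ 0.49333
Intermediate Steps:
I = 62/5 (I = -1/5*(-62) = 62/5 ≈ 12.400)
v(T, o) = -3 + T*o
M(H, F) = 2364 (M(H, F) = (-3 + (-5 - 5)**2*2)*12 = (-3 + (-10)**2*2)*12 = (-3 + 100*2)*12 = (-3 + 200)*12 = 197*12 = 2364)
(1215 + I)/(-31*(8 - 12) + M(-29, -49)) = (1215 + 62/5)/(-31*(8 - 12) + 2364) = 6137/(5*(-31*(-4) + 2364)) = 6137/(5*(124 + 2364)) = (6137/5)/2488 = (6137/5)*(1/2488) = 6137/12440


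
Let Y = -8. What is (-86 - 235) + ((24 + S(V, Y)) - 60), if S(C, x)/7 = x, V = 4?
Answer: -413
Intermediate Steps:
S(C, x) = 7*x
(-86 - 235) + ((24 + S(V, Y)) - 60) = (-86 - 235) + ((24 + 7*(-8)) - 60) = -321 + ((24 - 56) - 60) = -321 + (-32 - 60) = -321 - 92 = -413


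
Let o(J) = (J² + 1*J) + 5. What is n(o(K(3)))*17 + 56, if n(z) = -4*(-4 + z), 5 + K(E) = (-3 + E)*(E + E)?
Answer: -1372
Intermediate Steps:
K(E) = -5 + 2*E*(-3 + E) (K(E) = -5 + (-3 + E)*(E + E) = -5 + (-3 + E)*(2*E) = -5 + 2*E*(-3 + E))
o(J) = 5 + J + J² (o(J) = (J² + J) + 5 = (J + J²) + 5 = 5 + J + J²)
n(z) = 16 - 4*z
n(o(K(3)))*17 + 56 = (16 - 4*(5 + (-5 - 6*3 + 2*3²) + (-5 - 6*3 + 2*3²)²))*17 + 56 = (16 - 4*(5 + (-5 - 18 + 2*9) + (-5 - 18 + 2*9)²))*17 + 56 = (16 - 4*(5 + (-5 - 18 + 18) + (-5 - 18 + 18)²))*17 + 56 = (16 - 4*(5 - 5 + (-5)²))*17 + 56 = (16 - 4*(5 - 5 + 25))*17 + 56 = (16 - 4*25)*17 + 56 = (16 - 100)*17 + 56 = -84*17 + 56 = -1428 + 56 = -1372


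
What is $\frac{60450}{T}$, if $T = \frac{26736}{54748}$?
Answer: $\frac{137896525}{1114} \approx 1.2379 \cdot 10^{5}$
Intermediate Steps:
$T = \frac{6684}{13687}$ ($T = 26736 \cdot \frac{1}{54748} = \frac{6684}{13687} \approx 0.48835$)
$\frac{60450}{T} = \frac{60450}{\frac{6684}{13687}} = 60450 \cdot \frac{13687}{6684} = \frac{137896525}{1114}$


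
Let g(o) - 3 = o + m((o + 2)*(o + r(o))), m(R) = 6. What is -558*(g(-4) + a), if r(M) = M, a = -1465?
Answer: 814680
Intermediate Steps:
g(o) = 9 + o (g(o) = 3 + (o + 6) = 3 + (6 + o) = 9 + o)
-558*(g(-4) + a) = -558*((9 - 4) - 1465) = -558*(5 - 1465) = -558*(-1460) = 814680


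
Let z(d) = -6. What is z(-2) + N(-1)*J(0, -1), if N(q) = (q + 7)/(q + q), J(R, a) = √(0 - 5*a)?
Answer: -6 - 3*√5 ≈ -12.708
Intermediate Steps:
J(R, a) = √5*√(-a) (J(R, a) = √(-5*a) = √5*√(-a))
N(q) = (7 + q)/(2*q) (N(q) = (7 + q)/((2*q)) = (7 + q)*(1/(2*q)) = (7 + q)/(2*q))
z(-2) + N(-1)*J(0, -1) = -6 + ((½)*(7 - 1)/(-1))*(√5*√(-1*(-1))) = -6 + ((½)*(-1)*6)*(√5*√1) = -6 - 3*√5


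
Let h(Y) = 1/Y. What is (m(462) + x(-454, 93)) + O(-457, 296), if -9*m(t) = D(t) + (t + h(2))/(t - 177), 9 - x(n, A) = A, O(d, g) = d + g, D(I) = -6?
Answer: -250871/1026 ≈ -244.51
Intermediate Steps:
x(n, A) = 9 - A
m(t) = ⅔ - (½ + t)/(9*(-177 + t)) (m(t) = -(-6 + (t + 1/2)/(t - 177))/9 = -(-6 + (t + ½)/(-177 + t))/9 = -(-6 + (½ + t)/(-177 + t))/9 = ⅔ - (½ + t)/(9*(-177 + t)))
(m(462) + x(-454, 93)) + O(-457, 296) = (5*(-425 + 2*462)/(18*(-177 + 462)) + (9 - 1*93)) + (-457 + 296) = ((5/18)*(-425 + 924)/285 + (9 - 93)) - 161 = ((5/18)*(1/285)*499 - 84) - 161 = (499/1026 - 84) - 161 = -85685/1026 - 161 = -250871/1026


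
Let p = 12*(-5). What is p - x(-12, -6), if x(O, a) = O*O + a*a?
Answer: -240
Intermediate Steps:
x(O, a) = O² + a²
p = -60
p - x(-12, -6) = -60 - ((-12)² + (-6)²) = -60 - (144 + 36) = -60 - 1*180 = -60 - 180 = -240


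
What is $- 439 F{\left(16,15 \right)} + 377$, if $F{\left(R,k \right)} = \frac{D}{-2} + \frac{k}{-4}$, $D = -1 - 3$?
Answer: $\frac{4581}{4} \approx 1145.3$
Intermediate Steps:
$D = -4$
$F{\left(R,k \right)} = 2 - \frac{k}{4}$ ($F{\left(R,k \right)} = - \frac{4}{-2} + \frac{k}{-4} = \left(-4\right) \left(- \frac{1}{2}\right) + k \left(- \frac{1}{4}\right) = 2 - \frac{k}{4}$)
$- 439 F{\left(16,15 \right)} + 377 = - 439 \left(2 - \frac{15}{4}\right) + 377 = \left(-439\right) \left(- \frac{7}{4}\right) + 377 = \frac{3073}{4} + 377 = \frac{4581}{4}$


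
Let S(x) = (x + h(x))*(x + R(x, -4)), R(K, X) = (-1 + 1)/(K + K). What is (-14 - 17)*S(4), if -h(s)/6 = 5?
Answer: 3224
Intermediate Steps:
R(K, X) = 0 (R(K, X) = 0/((2*K)) = 0*(1/(2*K)) = 0)
h(s) = -30 (h(s) = -6*5 = -30)
S(x) = x*(-30 + x) (S(x) = (x - 30)*(x + 0) = (-30 + x)*x = x*(-30 + x))
(-14 - 17)*S(4) = (-14 - 17)*(4*(-30 + 4)) = -124*(-26) = -31*(-104) = 3224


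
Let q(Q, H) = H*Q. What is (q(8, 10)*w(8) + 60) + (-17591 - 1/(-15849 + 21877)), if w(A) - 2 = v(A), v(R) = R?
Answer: -100854469/6028 ≈ -16731.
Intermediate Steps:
w(A) = 2 + A
(q(8, 10)*w(8) + 60) + (-17591 - 1/(-15849 + 21877)) = ((10*8)*(2 + 8) + 60) + (-17591 - 1/(-15849 + 21877)) = (80*10 + 60) + (-17591 - 1/6028) = (800 + 60) + (-17591 - 1*1/6028) = 860 + (-17591 - 1/6028) = 860 - 106038549/6028 = -100854469/6028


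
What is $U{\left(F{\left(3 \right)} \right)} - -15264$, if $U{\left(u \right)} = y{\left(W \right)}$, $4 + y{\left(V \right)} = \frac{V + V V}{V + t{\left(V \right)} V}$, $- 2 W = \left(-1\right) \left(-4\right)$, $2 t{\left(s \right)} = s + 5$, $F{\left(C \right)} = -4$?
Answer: $\frac{76298}{5} \approx 15260.0$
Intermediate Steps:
$t{\left(s \right)} = \frac{5}{2} + \frac{s}{2}$ ($t{\left(s \right)} = \frac{s + 5}{2} = \frac{5 + s}{2} = \frac{5}{2} + \frac{s}{2}$)
$W = -2$ ($W = - \frac{\left(-1\right) \left(-4\right)}{2} = \left(- \frac{1}{2}\right) 4 = -2$)
$y{\left(V \right)} = -4 + \frac{V + V^{2}}{V + V \left(\frac{5}{2} + \frac{V}{2}\right)}$ ($y{\left(V \right)} = -4 + \frac{V + V V}{V + \left(\frac{5}{2} + \frac{V}{2}\right) V} = -4 + \frac{V + V^{2}}{V + V \left(\frac{5}{2} + \frac{V}{2}\right)}$)
$U{\left(u \right)} = - \frac{22}{5}$ ($U{\left(u \right)} = \frac{2 \left(-13 - -2\right)}{7 - 2} = \frac{2 \left(-13 + 2\right)}{5} = 2 \cdot \frac{1}{5} \left(-11\right) = - \frac{22}{5}$)
$U{\left(F{\left(3 \right)} \right)} - -15264 = - \frac{22}{5} - -15264 = - \frac{22}{5} + 15264 = \frac{76298}{5}$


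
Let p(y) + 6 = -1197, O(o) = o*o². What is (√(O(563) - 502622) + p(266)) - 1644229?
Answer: -1645432 + 45*√87877 ≈ -1.6321e+6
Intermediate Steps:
O(o) = o³
p(y) = -1203 (p(y) = -6 - 1197 = -1203)
(√(O(563) - 502622) + p(266)) - 1644229 = (√(563³ - 502622) - 1203) - 1644229 = (√(178453547 - 502622) - 1203) - 1644229 = (√177950925 - 1203) - 1644229 = (45*√87877 - 1203) - 1644229 = (-1203 + 45*√87877) - 1644229 = -1645432 + 45*√87877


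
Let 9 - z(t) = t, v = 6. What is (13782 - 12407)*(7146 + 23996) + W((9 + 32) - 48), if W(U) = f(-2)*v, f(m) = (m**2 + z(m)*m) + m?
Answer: 42820130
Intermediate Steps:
z(t) = 9 - t
f(m) = m + m**2 + m*(9 - m) (f(m) = (m**2 + (9 - m)*m) + m = (m**2 + m*(9 - m)) + m = m + m**2 + m*(9 - m))
W(U) = -120 (W(U) = (10*(-2))*6 = -20*6 = -120)
(13782 - 12407)*(7146 + 23996) + W((9 + 32) - 48) = (13782 - 12407)*(7146 + 23996) - 120 = 1375*31142 - 120 = 42820250 - 120 = 42820130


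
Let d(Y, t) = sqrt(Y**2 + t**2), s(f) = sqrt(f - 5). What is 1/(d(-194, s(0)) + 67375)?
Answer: 6125/412668454 - sqrt(311)/412668454 ≈ 1.4800e-5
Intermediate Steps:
s(f) = sqrt(-5 + f)
1/(d(-194, s(0)) + 67375) = 1/(sqrt((-194)**2 + (sqrt(-5 + 0))**2) + 67375) = 1/(sqrt(37636 + (sqrt(-5))**2) + 67375) = 1/(sqrt(37636 + (I*sqrt(5))**2) + 67375) = 1/(sqrt(37636 - 5) + 67375) = 1/(sqrt(37631) + 67375) = 1/(11*sqrt(311) + 67375) = 1/(67375 + 11*sqrt(311))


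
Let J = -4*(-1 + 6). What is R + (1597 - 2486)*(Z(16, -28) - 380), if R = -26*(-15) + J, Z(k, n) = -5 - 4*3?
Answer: 353303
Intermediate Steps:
Z(k, n) = -17 (Z(k, n) = -5 - 12 = -17)
J = -20 (J = -4*5 = -20)
R = 370 (R = -26*(-15) - 20 = 390 - 20 = 370)
R + (1597 - 2486)*(Z(16, -28) - 380) = 370 + (1597 - 2486)*(-17 - 380) = 370 - 889*(-397) = 370 + 352933 = 353303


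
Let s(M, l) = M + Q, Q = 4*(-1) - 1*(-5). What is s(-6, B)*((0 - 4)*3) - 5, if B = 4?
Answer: 55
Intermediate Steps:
Q = 1 (Q = -4 + 5 = 1)
s(M, l) = 1 + M (s(M, l) = M + 1 = 1 + M)
s(-6, B)*((0 - 4)*3) - 5 = (1 - 6)*((0 - 4)*3) - 5 = -(-20)*3 - 5 = -5*(-12) - 5 = 60 - 5 = 55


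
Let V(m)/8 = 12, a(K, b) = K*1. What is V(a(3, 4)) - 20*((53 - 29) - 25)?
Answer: 116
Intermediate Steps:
a(K, b) = K
V(m) = 96 (V(m) = 8*12 = 96)
V(a(3, 4)) - 20*((53 - 29) - 25) = 96 - 20*((53 - 29) - 25) = 96 - 20*(24 - 25) = 96 - 20*(-1) = 96 + 20 = 116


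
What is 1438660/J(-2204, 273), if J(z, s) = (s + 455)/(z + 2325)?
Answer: 43519465/182 ≈ 2.3912e+5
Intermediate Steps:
J(z, s) = (455 + s)/(2325 + z)
1438660/J(-2204, 273) = 1438660/(((455 + 273)/(2325 - 2204))) = 1438660/((728/121)) = 1438660/(((1/121)*728)) = 1438660/(728/121) = 1438660*(121/728) = 43519465/182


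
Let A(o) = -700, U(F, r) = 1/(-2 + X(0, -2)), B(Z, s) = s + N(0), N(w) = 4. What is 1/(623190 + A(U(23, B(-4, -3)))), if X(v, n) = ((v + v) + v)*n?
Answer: 1/622490 ≈ 1.6065e-6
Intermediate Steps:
B(Z, s) = 4 + s (B(Z, s) = s + 4 = 4 + s)
X(v, n) = 3*n*v (X(v, n) = (2*v + v)*n = (3*v)*n = 3*n*v)
U(F, r) = -½ (U(F, r) = 1/(-2 + 3*(-2)*0) = 1/(-2 + 0) = 1/(-2) = -½)
1/(623190 + A(U(23, B(-4, -3)))) = 1/(623190 - 700) = 1/622490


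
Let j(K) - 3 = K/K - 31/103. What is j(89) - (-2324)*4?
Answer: 957869/103 ≈ 9299.7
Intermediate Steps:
j(K) = 381/103 (j(K) = 3 + (K/K - 31/103) = 3 + (1 - 31*1/103) = 3 + (1 - 31/103) = 3 + 72/103 = 381/103)
j(89) - (-2324)*4 = 381/103 - (-2324)*4 = 381/103 - 1*(-9296) = 381/103 + 9296 = 957869/103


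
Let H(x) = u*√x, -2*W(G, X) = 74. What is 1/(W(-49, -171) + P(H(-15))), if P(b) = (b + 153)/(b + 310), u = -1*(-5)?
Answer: 5*(-√15 + 62*I)/(-11317*I + 180*√15) ≈ -0.027394 - 2.3649e-5*I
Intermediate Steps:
W(G, X) = -37 (W(G, X) = -½*74 = -37)
u = 5
H(x) = 5*√x
P(b) = (153 + b)/(310 + b)
1/(W(-49, -171) + P(H(-15))) = 1/(-37 + (153 + 5*√(-15))/(310 + 5*√(-15))) = 1/(-37 + (153 + 5*(I*√15))/(310 + 5*(I*√15))) = 1/(-37 + (153 + 5*I*√15)/(310 + 5*I*√15))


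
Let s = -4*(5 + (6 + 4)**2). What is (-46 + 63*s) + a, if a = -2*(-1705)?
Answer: -23096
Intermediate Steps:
s = -420 (s = -4*(5 + 10**2) = -4*(5 + 100) = -4*105 = -420)
a = 3410
(-46 + 63*s) + a = (-46 + 63*(-420)) + 3410 = (-46 - 26460) + 3410 = -26506 + 3410 = -23096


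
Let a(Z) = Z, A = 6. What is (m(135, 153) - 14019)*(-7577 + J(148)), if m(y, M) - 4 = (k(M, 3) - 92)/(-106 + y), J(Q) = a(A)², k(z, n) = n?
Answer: 3065597484/29 ≈ 1.0571e+8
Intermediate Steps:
J(Q) = 36 (J(Q) = 6² = 36)
m(y, M) = 4 - 89/(-106 + y) (m(y, M) = 4 + (3 - 92)/(-106 + y) = 4 - 89/(-106 + y))
(m(135, 153) - 14019)*(-7577 + J(148)) = ((-513 + 4*135)/(-106 + 135) - 14019)*(-7577 + 36) = ((-513 + 540)/29 - 14019)*(-7541) = ((1/29)*27 - 14019)*(-7541) = (27/29 - 14019)*(-7541) = -406524/29*(-7541) = 3065597484/29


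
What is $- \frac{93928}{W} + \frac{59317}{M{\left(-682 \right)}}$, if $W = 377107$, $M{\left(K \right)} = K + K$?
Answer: $- \frac{22496973711}{514373948} \approx -43.737$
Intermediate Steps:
$M{\left(K \right)} = 2 K$
$- \frac{93928}{W} + \frac{59317}{M{\left(-682 \right)}} = - \frac{93928}{377107} + \frac{59317}{2 \left(-682\right)} = \left(-93928\right) \frac{1}{377107} + \frac{59317}{-1364} = - \frac{93928}{377107} + 59317 \left(- \frac{1}{1364}\right) = - \frac{93928}{377107} - \frac{59317}{1364} = - \frac{22496973711}{514373948}$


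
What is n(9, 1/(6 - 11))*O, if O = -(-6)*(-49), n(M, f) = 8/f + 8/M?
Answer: 34496/3 ≈ 11499.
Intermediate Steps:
n(M, f) = 8/M + 8/f
O = -294 (O = -1*294 = -294)
n(9, 1/(6 - 11))*O = (8/9 + 8/(1/(6 - 11)))*(-294) = (8*(⅑) + 8/(1/(-5)))*(-294) = (8/9 + 8/(-⅕))*(-294) = (8/9 + 8*(-5))*(-294) = (8/9 - 40)*(-294) = -352/9*(-294) = 34496/3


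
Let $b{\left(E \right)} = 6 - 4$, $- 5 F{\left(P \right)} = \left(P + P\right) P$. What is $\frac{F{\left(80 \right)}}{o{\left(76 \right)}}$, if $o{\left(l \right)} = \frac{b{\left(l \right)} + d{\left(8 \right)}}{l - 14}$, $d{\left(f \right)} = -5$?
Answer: $\frac{158720}{3} \approx 52907.0$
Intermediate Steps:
$F{\left(P \right)} = - \frac{2 P^{2}}{5}$ ($F{\left(P \right)} = - \frac{\left(P + P\right) P}{5} = - \frac{2 P P}{5} = - \frac{2 P^{2}}{5}$)
$b{\left(E \right)} = 2$
$o{\left(l \right)} = - \frac{3}{-14 + l}$ ($o{\left(l \right)} = \frac{2 - 5}{l - 14} = - \frac{3}{-14 + l}$)
$\frac{F{\left(80 \right)}}{o{\left(76 \right)}} = \frac{\left(- \frac{2}{5}\right) 80^{2}}{\left(-3\right) \frac{1}{-14 + 76}} = \frac{\left(- \frac{2}{5}\right) 6400}{\left(-3\right) \frac{1}{62}} = - \frac{2560}{\left(-3\right) \frac{1}{62}} = - \frac{2560}{- \frac{3}{62}} = \left(-2560\right) \left(- \frac{62}{3}\right) = \frac{158720}{3}$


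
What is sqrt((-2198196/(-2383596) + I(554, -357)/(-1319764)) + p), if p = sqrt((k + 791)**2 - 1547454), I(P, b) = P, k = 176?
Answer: sqrt(1759660551789642549210 + 1908942549866864198404*I*sqrt(612365))/43691447102 ≈ 19.792 + 19.769*I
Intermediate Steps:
p = I*sqrt(612365) (p = sqrt((176 + 791)**2 - 1547454) = sqrt(967**2 - 1547454) = sqrt(935089 - 1547454) = sqrt(-612365) = I*sqrt(612365) ≈ 782.54*I)
sqrt((-2198196/(-2383596) + I(554, -357)/(-1319764)) + p) = sqrt((-2198196/(-2383596) + 554/(-1319764)) + I*sqrt(612365)) = sqrt((-2198196*(-1/2383596) + 554*(-1/1319764)) + I*sqrt(612365)) = sqrt((61061/66211 - 277/659882) + I*sqrt(612365)) = sqrt(40274714355/43691447102 + I*sqrt(612365))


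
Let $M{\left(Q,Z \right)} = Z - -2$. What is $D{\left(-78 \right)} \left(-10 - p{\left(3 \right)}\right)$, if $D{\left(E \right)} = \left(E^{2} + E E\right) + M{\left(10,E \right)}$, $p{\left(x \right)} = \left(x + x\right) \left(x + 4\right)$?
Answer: $-628784$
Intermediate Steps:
$M{\left(Q,Z \right)} = 2 + Z$ ($M{\left(Q,Z \right)} = Z + 2 = 2 + Z$)
$p{\left(x \right)} = 2 x \left(4 + x\right)$
$D{\left(E \right)} = 2 + E + 2 E^{2}$ ($D{\left(E \right)} = \left(E^{2} + E E\right) + \left(2 + E\right) = \left(E^{2} + E^{2}\right) + \left(2 + E\right) = 2 E^{2} + \left(2 + E\right) = 2 + E + 2 E^{2}$)
$D{\left(-78 \right)} \left(-10 - p{\left(3 \right)}\right) = \left(2 - 78 + 2 \left(-78\right)^{2}\right) \left(-10 - 2 \cdot 3 \left(4 + 3\right)\right) = \left(2 - 78 + 2 \cdot 6084\right) \left(-10 - 2 \cdot 3 \cdot 7\right) = \left(2 - 78 + 12168\right) \left(-10 - 42\right) = 12092 \left(-10 - 42\right) = 12092 \left(-52\right) = -628784$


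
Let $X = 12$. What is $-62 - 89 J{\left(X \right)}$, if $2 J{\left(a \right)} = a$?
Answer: $-596$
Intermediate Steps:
$J{\left(a \right)} = \frac{a}{2}$
$-62 - 89 J{\left(X \right)} = -62 - 89 \cdot \frac{1}{2} \cdot 12 = -62 - 534 = -596$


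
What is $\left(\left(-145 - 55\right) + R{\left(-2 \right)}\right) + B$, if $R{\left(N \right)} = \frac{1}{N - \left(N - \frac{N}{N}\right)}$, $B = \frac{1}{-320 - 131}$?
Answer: $- \frac{89750}{451} \approx -199.0$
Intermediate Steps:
$B = - \frac{1}{451}$ ($B = \frac{1}{-451} = - \frac{1}{451} \approx -0.0022173$)
$R{\left(N \right)} = 1$ ($R{\left(N \right)} = \frac{1}{N - \left(-1 + N\right)} = 1^{-1} = 1$)
$\left(\left(-145 - 55\right) + R{\left(-2 \right)}\right) + B = \left(\left(-145 - 55\right) + 1\right) - \frac{1}{451} = \left(-200 + 1\right) - \frac{1}{451} = -199 - \frac{1}{451} = - \frac{89750}{451}$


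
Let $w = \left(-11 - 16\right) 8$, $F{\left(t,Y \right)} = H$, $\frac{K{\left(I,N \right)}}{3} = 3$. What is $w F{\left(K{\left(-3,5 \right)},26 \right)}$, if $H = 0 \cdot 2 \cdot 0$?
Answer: $0$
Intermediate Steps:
$K{\left(I,N \right)} = 9$ ($K{\left(I,N \right)} = 3 \cdot 3 = 9$)
$H = 0$ ($H = 0 \cdot 0 = 0$)
$F{\left(t,Y \right)} = 0$
$w = -216$ ($w = \left(-27\right) 8 = -216$)
$w F{\left(K{\left(-3,5 \right)},26 \right)} = \left(-216\right) 0 = 0$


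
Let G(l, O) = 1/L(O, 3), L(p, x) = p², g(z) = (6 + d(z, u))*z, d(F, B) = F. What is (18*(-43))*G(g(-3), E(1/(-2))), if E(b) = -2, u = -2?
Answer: -387/2 ≈ -193.50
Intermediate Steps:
g(z) = z*(6 + z) (g(z) = (6 + z)*z = z*(6 + z))
G(l, O) = O⁻² (G(l, O) = 1/(O²) = O⁻²)
(18*(-43))*G(g(-3), E(1/(-2))) = (18*(-43))/(-2)² = -774*¼ = -387/2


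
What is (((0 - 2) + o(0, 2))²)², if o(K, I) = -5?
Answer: 2401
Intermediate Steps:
(((0 - 2) + o(0, 2))²)² = (((0 - 2) - 5)²)² = ((-2 - 5)²)² = ((-7)²)² = 49² = 2401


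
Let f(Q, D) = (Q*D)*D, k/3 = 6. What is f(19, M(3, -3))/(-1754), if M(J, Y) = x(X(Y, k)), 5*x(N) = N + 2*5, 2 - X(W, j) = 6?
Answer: -342/21925 ≈ -0.015599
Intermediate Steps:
k = 18 (k = 3*6 = 18)
X(W, j) = -4 (X(W, j) = 2 - 1*6 = 2 - 6 = -4)
x(N) = 2 + N/5 (x(N) = (N + 2*5)/5 = (N + 10)/5 = (10 + N)/5 = 2 + N/5)
M(J, Y) = 6/5 (M(J, Y) = 2 + (1/5)*(-4) = 2 - 4/5 = 6/5)
f(Q, D) = Q*D**2 (f(Q, D) = (D*Q)*D = Q*D**2)
f(19, M(3, -3))/(-1754) = (19*(6/5)**2)/(-1754) = (19*(36/25))*(-1/1754) = (684/25)*(-1/1754) = -342/21925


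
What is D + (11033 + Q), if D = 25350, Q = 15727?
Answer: 52110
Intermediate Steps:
D + (11033 + Q) = 25350 + (11033 + 15727) = 25350 + 26760 = 52110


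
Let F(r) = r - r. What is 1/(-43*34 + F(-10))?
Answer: -1/1462 ≈ -0.00068399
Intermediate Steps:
F(r) = 0
1/(-43*34 + F(-10)) = 1/(-43*34 + 0) = 1/(-1462 + 0) = 1/(-1462) = -1/1462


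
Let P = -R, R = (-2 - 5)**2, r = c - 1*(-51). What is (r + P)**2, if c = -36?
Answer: 1156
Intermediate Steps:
r = 15 (r = -36 - 1*(-51) = -36 + 51 = 15)
R = 49 (R = (-7)**2 = 49)
P = -49 (P = -1*49 = -49)
(r + P)**2 = (15 - 49)**2 = (-34)**2 = 1156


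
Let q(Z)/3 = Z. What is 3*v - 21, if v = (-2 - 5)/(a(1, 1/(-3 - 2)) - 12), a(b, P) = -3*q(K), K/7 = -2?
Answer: -805/38 ≈ -21.184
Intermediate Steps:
K = -14 (K = 7*(-2) = -14)
q(Z) = 3*Z
a(b, P) = 126 (a(b, P) = -9*(-14) = -3*(-42) = 126)
v = -7/114 (v = (-2 - 5)/(126 - 12) = -7/114 ≈ -0.061404)
3*v - 21 = 3*(-7/114) - 21 = -7/38 - 21 = -805/38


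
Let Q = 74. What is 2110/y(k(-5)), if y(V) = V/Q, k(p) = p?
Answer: -31228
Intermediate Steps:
y(V) = V/74
2110/y(k(-5)) = 2110/(((1/74)*(-5))) = 2110/(-5/74) = 2110*(-74/5) = -31228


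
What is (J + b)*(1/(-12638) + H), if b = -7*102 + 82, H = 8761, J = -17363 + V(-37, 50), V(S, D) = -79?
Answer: -1000590349129/6319 ≈ -1.5835e+8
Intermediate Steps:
J = -17442 (J = -17363 - 79 = -17442)
b = -632 (b = -714 + 82 = -632)
(J + b)*(1/(-12638) + H) = (-17442 - 632)*(1/(-12638) + 8761) = -18074*(-1/12638 + 8761) = -18074*110721517/12638 = -1000590349129/6319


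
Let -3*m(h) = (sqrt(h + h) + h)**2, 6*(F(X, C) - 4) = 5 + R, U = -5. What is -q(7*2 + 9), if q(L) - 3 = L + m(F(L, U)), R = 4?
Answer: -49/4 + 11*sqrt(11)/3 ≈ -0.089042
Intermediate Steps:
F(X, C) = 11/2 (F(X, C) = 4 + (5 + 4)/6 = 4 + (1/6)*9 = 4 + 3/2 = 11/2)
m(h) = -(h + sqrt(2)*sqrt(h))**2/3 (m(h) = -(sqrt(h + h) + h)**2/3 = -(sqrt(2*h) + h)**2/3 = -(sqrt(2)*sqrt(h) + h)**2/3 = -(h + sqrt(2)*sqrt(h))**2/3)
q(L) = 3 + L - (11/2 + sqrt(11))**2/3 (q(L) = 3 + (L - (11/2 + sqrt(2)*sqrt(11/2))**2/3) = 3 + (L - (11/2 + sqrt(2)*(sqrt(22)/2))**2/3) = 3 + (L - (11/2 + sqrt(11))**2/3) = 3 + L - (11/2 + sqrt(11))**2/3)
-q(7*2 + 9) = -(-43/4 + (7*2 + 9) - 11*sqrt(11)/3) = -(-43/4 + (14 + 9) - 11*sqrt(11)/3) = -(-43/4 + 23 - 11*sqrt(11)/3) = -(49/4 - 11*sqrt(11)/3) = -49/4 + 11*sqrt(11)/3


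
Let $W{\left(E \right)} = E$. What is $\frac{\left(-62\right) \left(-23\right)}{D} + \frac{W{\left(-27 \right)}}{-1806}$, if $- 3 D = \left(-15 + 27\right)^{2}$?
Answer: $- \frac{214505}{7224} \approx -29.693$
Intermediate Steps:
$D = -48$ ($D = - \frac{\left(-15 + 27\right)^{2}}{3} = - \frac{12^{2}}{3} = \left(- \frac{1}{3}\right) 144 = -48$)
$\frac{\left(-62\right) \left(-23\right)}{D} + \frac{W{\left(-27 \right)}}{-1806} = \frac{\left(-62\right) \left(-23\right)}{-48} - \frac{27}{-1806} = 1426 \left(- \frac{1}{48}\right) - - \frac{9}{602} = - \frac{713}{24} + \frac{9}{602} = - \frac{214505}{7224}$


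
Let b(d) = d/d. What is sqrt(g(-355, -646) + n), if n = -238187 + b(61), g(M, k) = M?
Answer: I*sqrt(238541) ≈ 488.41*I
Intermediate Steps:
b(d) = 1
n = -238186 (n = -238187 + 1 = -238186)
sqrt(g(-355, -646) + n) = sqrt(-355 - 238186) = sqrt(-238541) = I*sqrt(238541)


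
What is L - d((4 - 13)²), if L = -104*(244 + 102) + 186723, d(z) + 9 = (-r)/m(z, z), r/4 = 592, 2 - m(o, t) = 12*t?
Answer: 73111596/485 ≈ 1.5075e+5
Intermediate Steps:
m(o, t) = 2 - 12*t
r = 2368 (r = 4*592 = 2368)
d(z) = -9 - 2368/(2 - 12*z) (d(z) = -9 + (-1*2368)/(2 - 12*z) = -9 - 2368/(2 - 12*z))
L = 150739 (L = -104*346 + 186723 = -35984 + 186723 = 150739)
L - d((4 - 13)²) = 150739 - (1193 - 54*(4 - 13)²)/(-1 + 6*(4 - 13)²) = 150739 - (1193 - 54*(-9)²)/(-1 + 6*(-9)²) = 150739 - (1193 - 54*81)/(-1 + 6*81) = 150739 - (1193 - 4374)/(-1 + 486) = 150739 - (-3181)/485 = 150739 - 1*(-3181/485) = 150739 + 3181/485 = 73111596/485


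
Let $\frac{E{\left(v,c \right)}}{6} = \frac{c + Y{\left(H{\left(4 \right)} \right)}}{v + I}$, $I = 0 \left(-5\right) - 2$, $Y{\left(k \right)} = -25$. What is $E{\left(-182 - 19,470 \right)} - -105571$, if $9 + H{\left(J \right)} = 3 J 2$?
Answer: $\frac{21428243}{203} \approx 1.0556 \cdot 10^{5}$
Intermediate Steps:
$H{\left(J \right)} = -9 + 6 J$ ($H{\left(J \right)} = -9 + 3 J 2 = -9 + 6 J$)
$I = -2$ ($I = 0 - 2 = -2$)
$E{\left(v,c \right)} = \frac{6 \left(-25 + c\right)}{-2 + v}$ ($E{\left(v,c \right)} = 6 \frac{c - 25}{v - 2} = 6 \frac{-25 + c}{-2 + v} = \frac{6 \left(-25 + c\right)}{-2 + v}$)
$E{\left(-182 - 19,470 \right)} - -105571 = \frac{6 \left(-25 + 470\right)}{-2 - 201} - -105571 = 6 \frac{1}{-2 - 201} \cdot 445 + 105571 = 6 \frac{1}{-203} \cdot 445 + 105571 = 6 \left(- \frac{1}{203}\right) 445 + 105571 = - \frac{2670}{203} + 105571 = \frac{21428243}{203}$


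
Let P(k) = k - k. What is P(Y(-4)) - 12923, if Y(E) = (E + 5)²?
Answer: -12923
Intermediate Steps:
Y(E) = (5 + E)²
P(k) = 0
P(Y(-4)) - 12923 = 0 - 12923 = -12923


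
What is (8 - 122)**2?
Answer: 12996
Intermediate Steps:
(8 - 122)**2 = (-114)**2 = 12996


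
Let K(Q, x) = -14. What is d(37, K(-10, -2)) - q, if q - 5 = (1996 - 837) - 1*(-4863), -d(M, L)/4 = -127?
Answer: -5519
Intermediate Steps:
d(M, L) = 508 (d(M, L) = -4*(-127) = 508)
q = 6027 (q = 5 + ((1996 - 837) - 1*(-4863)) = 5 + (1159 + 4863) = 5 + 6022 = 6027)
d(37, K(-10, -2)) - q = 508 - 1*6027 = 508 - 6027 = -5519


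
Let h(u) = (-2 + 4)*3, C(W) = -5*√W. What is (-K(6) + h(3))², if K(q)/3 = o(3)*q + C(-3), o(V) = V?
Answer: 1629 - 1440*I*√3 ≈ 1629.0 - 2494.2*I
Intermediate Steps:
h(u) = 6 (h(u) = 2*3 = 6)
K(q) = 9*q - 15*I*√3 (K(q) = 3*(3*q - 5*I*√3) = 9*q - 15*I*√3)
(-K(6) + h(3))² = (-(9*6 - 15*I*√3) + 6)² = (-(54 - 15*I*√3) + 6)² = ((-54 + 15*I*√3) + 6)² = (-48 + 15*I*√3)²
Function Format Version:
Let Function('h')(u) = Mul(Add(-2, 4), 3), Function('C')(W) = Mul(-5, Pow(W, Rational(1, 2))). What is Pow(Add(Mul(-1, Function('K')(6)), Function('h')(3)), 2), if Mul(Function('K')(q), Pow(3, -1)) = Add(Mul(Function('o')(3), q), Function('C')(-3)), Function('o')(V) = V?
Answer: Add(1629, Mul(-1440, I, Pow(3, Rational(1, 2)))) ≈ Add(1629.0, Mul(-2494.2, I))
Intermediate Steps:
Function('h')(u) = 6 (Function('h')(u) = Mul(2, 3) = 6)
Function('K')(q) = Add(Mul(9, q), Mul(-15, I, Pow(3, Rational(1, 2)))) (Function('K')(q) = Mul(3, Add(Mul(3, q), Mul(-5, Pow(-3, Rational(1, 2))))) = Mul(3, Add(Mul(3, q), Mul(-5, Mul(I, Pow(3, Rational(1, 2)))))) = Mul(3, Add(Mul(3, q), Mul(-5, I, Pow(3, Rational(1, 2))))) = Add(Mul(9, q), Mul(-15, I, Pow(3, Rational(1, 2)))))
Pow(Add(Mul(-1, Function('K')(6)), Function('h')(3)), 2) = Pow(Add(Mul(-1, Add(Mul(9, 6), Mul(-15, I, Pow(3, Rational(1, 2))))), 6), 2) = Pow(Add(Mul(-1, Add(54, Mul(-15, I, Pow(3, Rational(1, 2))))), 6), 2) = Pow(Add(Add(-54, Mul(15, I, Pow(3, Rational(1, 2)))), 6), 2) = Pow(Add(-48, Mul(15, I, Pow(3, Rational(1, 2)))), 2)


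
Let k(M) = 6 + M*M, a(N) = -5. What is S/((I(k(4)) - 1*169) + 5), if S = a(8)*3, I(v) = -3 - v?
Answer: 5/63 ≈ 0.079365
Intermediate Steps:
k(M) = 6 + M²
S = -15 (S = -5*3 = -15)
S/((I(k(4)) - 1*169) + 5) = -15/(((-3 - (6 + 4²)) - 1*169) + 5) = -15/(((-3 - (6 + 16)) - 169) + 5) = -15/(((-3 - 1*22) - 169) + 5) = -15/(((-3 - 22) - 169) + 5) = -15/((-25 - 169) + 5) = -15/(-194 + 5) = -15/(-189) = -15*(-1/189) = 5/63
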